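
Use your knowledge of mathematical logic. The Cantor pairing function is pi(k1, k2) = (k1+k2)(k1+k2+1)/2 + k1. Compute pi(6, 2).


k1 + k2 = 8
(k1+k2)(k1+k2+1)/2 = 8 * 9 / 2 = 36
pi = 36 + 6 = 42

42


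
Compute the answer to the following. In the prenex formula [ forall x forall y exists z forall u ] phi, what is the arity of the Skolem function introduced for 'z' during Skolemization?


Quantifier prefix: forall x forall y exists z forall u
'z' is existentially quantified at position 3.
Universal variables preceding it: x, y
Skolem function arity = 2

2


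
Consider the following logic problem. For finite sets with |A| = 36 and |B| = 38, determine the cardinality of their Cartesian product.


The Cartesian product A x B contains all ordered pairs (a, b).
|A x B| = |A| * |B| = 36 * 38 = 1368

1368


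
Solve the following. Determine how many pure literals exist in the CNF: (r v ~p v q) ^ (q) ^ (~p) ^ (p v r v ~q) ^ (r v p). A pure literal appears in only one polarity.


Check each variable for pure literal status:
p: mixed (not pure)
q: mixed (not pure)
r: pure positive
Pure literal count = 1

1


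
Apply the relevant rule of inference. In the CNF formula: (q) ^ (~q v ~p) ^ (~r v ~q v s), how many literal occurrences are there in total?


Counting literals in each clause:
Clause 1: 1 literal(s)
Clause 2: 2 literal(s)
Clause 3: 3 literal(s)
Total = 6

6


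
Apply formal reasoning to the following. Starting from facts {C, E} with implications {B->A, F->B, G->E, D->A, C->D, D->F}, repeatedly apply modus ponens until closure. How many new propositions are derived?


Initial facts: {C, E}
Apply modus ponens to closure:
  C and C->D  =>  D
  D and D->F  =>  F
  F and F->B  =>  B
  D and D->A  =>  A
Final known: {A, B, C, D, E, F}
New propositions: {A, B, D, F}
Count = 4

4


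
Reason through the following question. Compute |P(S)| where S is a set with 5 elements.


The power set of a set with n elements has 2^n elements.
|P(S)| = 2^5 = 32

32


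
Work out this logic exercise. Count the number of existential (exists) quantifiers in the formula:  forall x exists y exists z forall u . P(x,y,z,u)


Quantifier prefix: forall x exists y exists z forall u
Mark each quantifier type:
  U E E U
Universal count = 2, Existential count = 2
Asked for existential (exists) quantifiers: 2

2


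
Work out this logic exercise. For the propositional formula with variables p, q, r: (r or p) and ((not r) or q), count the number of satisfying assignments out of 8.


Evaluate all 8 assignments for p, q, r:
p=0, q=0, r=0: 0
p=0, q=0, r=1: 0
p=0, q=1, r=0: 0
p=0, q=1, r=1: 1
p=1, q=0, r=0: 1
p=1, q=0, r=1: 0
p=1, q=1, r=0: 1
p=1, q=1, r=1: 1
Satisfying count = 4

4


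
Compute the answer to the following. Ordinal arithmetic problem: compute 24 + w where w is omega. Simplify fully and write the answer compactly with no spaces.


Compute 24 + w.
Ordinal + is associative but NOT commutative; for finite n>0, n + w = w but w + n stays w+n.
Any finite left addend is absorbed by w on the right: 24 + w = w.
Result = w

w


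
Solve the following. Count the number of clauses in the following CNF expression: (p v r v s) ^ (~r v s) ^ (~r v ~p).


A CNF formula is a conjunction of clauses.
Clauses are separated by ^.
Counting the conjuncts: 3 clauses.

3


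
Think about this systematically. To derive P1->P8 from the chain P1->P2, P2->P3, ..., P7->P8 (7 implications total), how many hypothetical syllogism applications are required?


With 7 implications in a chain connecting 8 propositions:
P1->P2, P2->P3, ..., P7->P8
Steps needed = (number of implications) - 1 = 7 - 1 = 6

6


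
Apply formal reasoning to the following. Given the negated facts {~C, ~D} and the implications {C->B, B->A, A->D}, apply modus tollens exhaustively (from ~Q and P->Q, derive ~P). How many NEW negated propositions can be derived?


Initial negated facts: {~C, ~D}
Apply modus tollens to closure:
  ~D and A->D  =>  ~A
  ~A and B->A  =>  ~B
Final negated: {~A, ~B, ~C, ~D}
New negations: {~A, ~B}
Count = 2

2


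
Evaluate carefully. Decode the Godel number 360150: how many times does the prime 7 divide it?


Factorize 360150 by dividing by 7 repeatedly.
Division steps: 7 divides 360150 exactly 4 time(s).
Exponent of 7 = 4

4


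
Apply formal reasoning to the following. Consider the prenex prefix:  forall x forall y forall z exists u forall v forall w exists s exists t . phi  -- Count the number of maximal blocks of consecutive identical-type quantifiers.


Quantifier-type sequence: A A A E A A E E  (A=forall, E=exists)
Group into maximal same-type runs:
  Ax3 | Ex1 | Ax2 | Ex2
Number of blocks = 4

4


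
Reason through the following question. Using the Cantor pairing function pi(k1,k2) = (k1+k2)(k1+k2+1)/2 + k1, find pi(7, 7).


k1 + k2 = 14
(k1+k2)(k1+k2+1)/2 = 14 * 15 / 2 = 105
pi = 105 + 7 = 112

112


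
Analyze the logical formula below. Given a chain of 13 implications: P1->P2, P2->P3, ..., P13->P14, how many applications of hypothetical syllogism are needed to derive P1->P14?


With 13 implications in a chain connecting 14 propositions:
P1->P2, P2->P3, ..., P13->P14
Steps needed = (number of implications) - 1 = 13 - 1 = 12

12


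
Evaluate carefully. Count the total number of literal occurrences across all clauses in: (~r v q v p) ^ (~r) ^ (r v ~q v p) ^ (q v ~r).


Counting literals in each clause:
Clause 1: 3 literal(s)
Clause 2: 1 literal(s)
Clause 3: 3 literal(s)
Clause 4: 2 literal(s)
Total = 9

9


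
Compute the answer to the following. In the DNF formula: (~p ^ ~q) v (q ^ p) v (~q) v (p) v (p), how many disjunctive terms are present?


A DNF formula is a disjunction of terms (conjunctions).
Terms are separated by v.
Counting the disjuncts: 5 terms.

5


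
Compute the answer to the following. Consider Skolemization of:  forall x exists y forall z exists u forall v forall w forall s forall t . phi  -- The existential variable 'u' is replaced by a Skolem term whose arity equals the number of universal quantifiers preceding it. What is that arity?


Quantifier prefix: forall x exists y forall z exists u forall v forall w forall s forall t
'u' is existentially quantified at position 4.
Universal variables preceding it: x, z
Skolem function arity = 2

2


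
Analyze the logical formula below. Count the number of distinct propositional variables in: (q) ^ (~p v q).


Identify each variable that appears in the formula.
Variables found: p, q
Count = 2

2


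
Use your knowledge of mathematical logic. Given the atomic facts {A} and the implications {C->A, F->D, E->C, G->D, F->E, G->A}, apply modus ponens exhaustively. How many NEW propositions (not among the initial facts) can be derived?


Initial facts: {A}
Apply modus ponens to closure:
  (no implication fires)
Final known: {A}
New propositions: {(none)}
Count = 0

0


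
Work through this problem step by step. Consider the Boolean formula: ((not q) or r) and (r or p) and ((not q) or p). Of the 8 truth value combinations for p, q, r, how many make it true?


Evaluate all 8 assignments for p, q, r:
p=0, q=0, r=0: 0
p=0, q=0, r=1: 1
p=0, q=1, r=0: 0
p=0, q=1, r=1: 0
p=1, q=0, r=0: 1
p=1, q=0, r=1: 1
p=1, q=1, r=0: 0
p=1, q=1, r=1: 1
Satisfying count = 4

4


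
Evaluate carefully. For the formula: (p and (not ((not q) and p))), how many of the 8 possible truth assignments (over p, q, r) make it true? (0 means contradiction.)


Check all 8 assignments:
p=0, q=0, r=0: 0
p=0, q=0, r=1: 0
p=0, q=1, r=0: 0
p=0, q=1, r=1: 0
p=1, q=0, r=0: 0
p=1, q=0, r=1: 0
p=1, q=1, r=0: 1
p=1, q=1, r=1: 1
Count of True = 2

2


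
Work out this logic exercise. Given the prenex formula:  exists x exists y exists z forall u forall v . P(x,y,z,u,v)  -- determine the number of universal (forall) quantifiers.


Quantifier prefix: exists x exists y exists z forall u forall v
Mark each quantifier type:
  E E E U U
Universal count = 2, Existential count = 3
Asked for universal (forall) quantifiers: 2

2


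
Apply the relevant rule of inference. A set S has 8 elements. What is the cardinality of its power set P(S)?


The power set of a set with n elements has 2^n elements.
|P(S)| = 2^8 = 256

256


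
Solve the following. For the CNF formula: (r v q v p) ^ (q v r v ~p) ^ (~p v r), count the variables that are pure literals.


Check each variable for pure literal status:
p: mixed (not pure)
q: pure positive
r: pure positive
Pure literal count = 2

2


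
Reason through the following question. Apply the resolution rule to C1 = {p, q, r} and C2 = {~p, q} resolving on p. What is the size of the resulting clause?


Remove p from C1 and ~p from C2.
C1 remainder: {q, r}
C2 remainder: {q}
Union (resolvent): {q, r}
Resolvent has 2 literal(s).

2


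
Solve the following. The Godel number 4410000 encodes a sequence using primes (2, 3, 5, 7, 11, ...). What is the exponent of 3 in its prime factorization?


Factorize 4410000 by dividing by 3 repeatedly.
Division steps: 3 divides 4410000 exactly 2 time(s).
Exponent of 3 = 2

2


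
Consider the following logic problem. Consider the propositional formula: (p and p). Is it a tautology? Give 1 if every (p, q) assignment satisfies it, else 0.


Check all 4 assignments:
p=0, q=0: 0
p=0, q=1: 0
p=1, q=0: 1
p=1, q=1: 1
Satisfying count = 2/4.
Tautology iff count = 4: no.

0


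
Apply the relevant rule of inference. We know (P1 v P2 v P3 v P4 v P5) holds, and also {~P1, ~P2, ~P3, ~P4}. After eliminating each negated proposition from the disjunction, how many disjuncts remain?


Original disjuncts (5): P1, P2, P3, P4, P5
Negated (eliminate): ~P1, ~P2, ~P3, ~P4
Remaining disjuncts: P5
Count = 5 - 4 = 1

1


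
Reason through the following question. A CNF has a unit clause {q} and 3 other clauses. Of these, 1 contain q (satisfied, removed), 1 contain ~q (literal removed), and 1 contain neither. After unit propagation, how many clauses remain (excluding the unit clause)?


Satisfied (removed): 1
Shortened (remain): 1
Unchanged (remain): 1
Remaining = 1 + 1 = 2

2


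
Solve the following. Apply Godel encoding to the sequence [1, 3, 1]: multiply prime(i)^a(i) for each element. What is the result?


Encode each element as an exponent of the corresponding prime:
  2^1 = 2
  3^3 = 27
  5^1 = 5
Product = 2 * 27 * 5 = 270

270


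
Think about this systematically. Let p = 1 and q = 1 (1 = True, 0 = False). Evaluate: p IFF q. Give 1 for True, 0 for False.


p = 1, q = 1
Operation: p IFF q
Evaluate: 1 IFF 1 = 1

1


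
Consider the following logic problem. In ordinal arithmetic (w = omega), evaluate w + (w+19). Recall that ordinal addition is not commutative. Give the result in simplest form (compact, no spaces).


Compute w + (w+19).
Ordinal + is associative but NOT commutative; for finite n>0, n + w = w but w + n stays w+n.
w + (w+19) = (w+w) + 19 = w*2+19.
Result = w*2+19

w*2+19


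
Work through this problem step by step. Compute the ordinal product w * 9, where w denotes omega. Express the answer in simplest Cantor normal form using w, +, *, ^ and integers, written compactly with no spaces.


Compute w * 9.
Ordinal * is associative and left-distributive over +, but NOT commutative; for finite n>1, n*w = w but w*n stays w*n.
w * 9 means 9 copies of w concatenated: w*9.
Result = w*9

w*9


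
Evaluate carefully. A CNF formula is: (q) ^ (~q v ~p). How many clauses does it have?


A CNF formula is a conjunction of clauses.
Clauses are separated by ^.
Counting the conjuncts: 2 clauses.

2


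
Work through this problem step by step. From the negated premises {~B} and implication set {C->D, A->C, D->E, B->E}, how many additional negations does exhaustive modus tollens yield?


Initial negated facts: {~B}
Apply modus tollens to closure:
  (no implication fires)
Final negated: {~B}
New negations: {(none)}
Count = 0

0


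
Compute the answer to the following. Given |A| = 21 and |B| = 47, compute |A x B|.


The Cartesian product A x B contains all ordered pairs (a, b).
|A x B| = |A| * |B| = 21 * 47 = 987

987


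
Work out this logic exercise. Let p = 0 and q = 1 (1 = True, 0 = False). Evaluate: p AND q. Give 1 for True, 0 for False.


p = 0, q = 1
Operation: p AND q
Evaluate: 0 AND 1 = 0

0


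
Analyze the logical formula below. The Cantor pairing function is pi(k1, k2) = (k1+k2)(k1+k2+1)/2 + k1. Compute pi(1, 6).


k1 + k2 = 7
(k1+k2)(k1+k2+1)/2 = 7 * 8 / 2 = 28
pi = 28 + 1 = 29

29


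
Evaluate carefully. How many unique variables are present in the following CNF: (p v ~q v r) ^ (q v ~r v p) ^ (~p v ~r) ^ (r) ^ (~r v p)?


Identify each variable that appears in the formula.
Variables found: p, q, r
Count = 3

3


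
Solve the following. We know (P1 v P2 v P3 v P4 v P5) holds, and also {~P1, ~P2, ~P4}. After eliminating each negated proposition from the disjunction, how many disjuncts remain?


Original disjuncts (5): P1, P2, P3, P4, P5
Negated (eliminate): ~P1, ~P2, ~P4
Remaining disjuncts: P3, P5
Count = 5 - 3 = 2

2


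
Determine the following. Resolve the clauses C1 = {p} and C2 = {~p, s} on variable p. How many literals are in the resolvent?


Remove p from C1 and ~p from C2.
C1 remainder: {}
C2 remainder: {s}
Union (resolvent): {s}
Resolvent has 1 literal(s).

1


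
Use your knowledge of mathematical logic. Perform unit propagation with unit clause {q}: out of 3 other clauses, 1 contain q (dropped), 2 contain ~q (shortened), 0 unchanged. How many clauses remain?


Satisfied (removed): 1
Shortened (remain): 2
Unchanged (remain): 0
Remaining = 2 + 0 = 2

2


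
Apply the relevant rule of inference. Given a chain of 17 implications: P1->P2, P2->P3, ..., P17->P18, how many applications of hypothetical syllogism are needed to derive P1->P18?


With 17 implications in a chain connecting 18 propositions:
P1->P2, P2->P3, ..., P17->P18
Steps needed = (number of implications) - 1 = 17 - 1 = 16

16


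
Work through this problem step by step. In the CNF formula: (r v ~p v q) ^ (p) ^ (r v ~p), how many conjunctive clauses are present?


A CNF formula is a conjunction of clauses.
Clauses are separated by ^.
Counting the conjuncts: 3 clauses.

3


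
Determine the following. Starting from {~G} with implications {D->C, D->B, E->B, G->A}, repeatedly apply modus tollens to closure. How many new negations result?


Initial negated facts: {~G}
Apply modus tollens to closure:
  (no implication fires)
Final negated: {~G}
New negations: {(none)}
Count = 0

0


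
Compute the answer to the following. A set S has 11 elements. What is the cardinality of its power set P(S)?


The power set of a set with n elements has 2^n elements.
|P(S)| = 2^11 = 2048

2048


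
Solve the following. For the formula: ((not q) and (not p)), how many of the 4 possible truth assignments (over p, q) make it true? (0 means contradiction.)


Check all 4 assignments:
p=0, q=0: 1
p=0, q=1: 0
p=1, q=0: 0
p=1, q=1: 0
Count of True = 1

1


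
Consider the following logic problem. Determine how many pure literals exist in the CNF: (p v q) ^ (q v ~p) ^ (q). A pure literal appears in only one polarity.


Check each variable for pure literal status:
p: mixed (not pure)
q: pure positive
r: absent (not pure)
Pure literal count = 1

1


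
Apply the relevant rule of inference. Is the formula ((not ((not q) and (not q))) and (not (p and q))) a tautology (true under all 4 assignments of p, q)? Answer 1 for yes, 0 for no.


Check all 4 assignments:
p=0, q=0: 0
p=0, q=1: 1
p=1, q=0: 0
p=1, q=1: 0
Satisfying count = 1/4.
Tautology iff count = 4: no.

0


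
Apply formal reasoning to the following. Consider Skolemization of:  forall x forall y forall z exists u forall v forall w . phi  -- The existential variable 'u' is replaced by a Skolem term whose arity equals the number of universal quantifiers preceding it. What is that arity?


Quantifier prefix: forall x forall y forall z exists u forall v forall w
'u' is existentially quantified at position 4.
Universal variables preceding it: x, y, z
Skolem function arity = 3

3


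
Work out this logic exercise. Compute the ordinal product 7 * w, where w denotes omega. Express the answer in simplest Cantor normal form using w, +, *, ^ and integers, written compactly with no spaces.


Compute 7 * w.
Ordinal * is associative and left-distributive over +, but NOT commutative; for finite n>1, n*w = w but w*n stays w*n.
For finite n>0, n * w = sup{n*k : k<w} = w. So 7 * w = w.
Result = w

w


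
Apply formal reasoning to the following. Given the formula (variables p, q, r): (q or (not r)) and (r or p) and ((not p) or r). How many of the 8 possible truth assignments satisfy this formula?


Evaluate all 8 assignments for p, q, r:
p=0, q=0, r=0: 0
p=0, q=0, r=1: 0
p=0, q=1, r=0: 0
p=0, q=1, r=1: 1
p=1, q=0, r=0: 0
p=1, q=0, r=1: 0
p=1, q=1, r=0: 0
p=1, q=1, r=1: 1
Satisfying count = 2

2


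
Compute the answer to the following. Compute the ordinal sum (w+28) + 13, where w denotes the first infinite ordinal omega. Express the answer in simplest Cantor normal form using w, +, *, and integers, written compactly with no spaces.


Compute (w+28) + 13.
Ordinal + is associative but NOT commutative; for finite n>0, n + w = w but w + n stays w+n.
By associativity: (w+28) + 13 = w + (28+13) = w+41.
Result = w+41

w+41


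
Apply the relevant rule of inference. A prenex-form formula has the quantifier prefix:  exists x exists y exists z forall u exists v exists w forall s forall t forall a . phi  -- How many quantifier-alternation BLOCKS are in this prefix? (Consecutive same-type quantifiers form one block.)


Quantifier-type sequence: E E E A E E A A A  (A=forall, E=exists)
Group into maximal same-type runs:
  Ex3 | Ax1 | Ex2 | Ax3
Number of blocks = 4

4


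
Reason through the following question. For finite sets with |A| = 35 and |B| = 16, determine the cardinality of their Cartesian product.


The Cartesian product A x B contains all ordered pairs (a, b).
|A x B| = |A| * |B| = 35 * 16 = 560

560


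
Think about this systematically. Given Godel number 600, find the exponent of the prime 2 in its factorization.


Factorize 600 by dividing by 2 repeatedly.
Division steps: 2 divides 600 exactly 3 time(s).
Exponent of 2 = 3

3


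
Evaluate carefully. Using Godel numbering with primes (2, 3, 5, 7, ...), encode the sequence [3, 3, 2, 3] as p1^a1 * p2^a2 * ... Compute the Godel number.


Encode each element as an exponent of the corresponding prime:
  2^3 = 8
  3^3 = 27
  5^2 = 25
  7^3 = 343
Product = 8 * 27 * 25 * 343 = 1852200

1852200


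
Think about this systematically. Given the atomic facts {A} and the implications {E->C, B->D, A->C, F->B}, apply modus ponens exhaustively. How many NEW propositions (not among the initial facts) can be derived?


Initial facts: {A}
Apply modus ponens to closure:
  A and A->C  =>  C
Final known: {A, C}
New propositions: {C}
Count = 1

1


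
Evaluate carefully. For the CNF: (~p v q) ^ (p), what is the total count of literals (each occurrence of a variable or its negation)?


Counting literals in each clause:
Clause 1: 2 literal(s)
Clause 2: 1 literal(s)
Total = 3

3


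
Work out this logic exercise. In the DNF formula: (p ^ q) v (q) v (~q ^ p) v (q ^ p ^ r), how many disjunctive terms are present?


A DNF formula is a disjunction of terms (conjunctions).
Terms are separated by v.
Counting the disjuncts: 4 terms.

4


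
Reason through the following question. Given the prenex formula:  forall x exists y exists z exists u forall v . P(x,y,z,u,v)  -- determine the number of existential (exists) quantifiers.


Quantifier prefix: forall x exists y exists z exists u forall v
Mark each quantifier type:
  U E E E U
Universal count = 2, Existential count = 3
Asked for existential (exists) quantifiers: 3

3


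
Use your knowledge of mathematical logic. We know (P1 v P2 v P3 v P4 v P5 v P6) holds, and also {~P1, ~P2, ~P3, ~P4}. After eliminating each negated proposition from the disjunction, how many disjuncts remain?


Original disjuncts (6): P1, P2, P3, P4, P5, P6
Negated (eliminate): ~P1, ~P2, ~P3, ~P4
Remaining disjuncts: P5, P6
Count = 6 - 4 = 2

2


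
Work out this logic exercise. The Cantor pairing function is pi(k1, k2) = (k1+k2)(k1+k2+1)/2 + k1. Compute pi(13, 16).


k1 + k2 = 29
(k1+k2)(k1+k2+1)/2 = 29 * 30 / 2 = 435
pi = 435 + 13 = 448

448


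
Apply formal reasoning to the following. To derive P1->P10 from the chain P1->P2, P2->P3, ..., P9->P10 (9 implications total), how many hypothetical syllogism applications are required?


With 9 implications in a chain connecting 10 propositions:
P1->P2, P2->P3, ..., P9->P10
Steps needed = (number of implications) - 1 = 9 - 1 = 8

8


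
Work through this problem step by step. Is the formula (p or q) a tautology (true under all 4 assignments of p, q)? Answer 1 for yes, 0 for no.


Check all 4 assignments:
p=0, q=0: 0
p=0, q=1: 1
p=1, q=0: 1
p=1, q=1: 1
Satisfying count = 3/4.
Tautology iff count = 4: no.

0


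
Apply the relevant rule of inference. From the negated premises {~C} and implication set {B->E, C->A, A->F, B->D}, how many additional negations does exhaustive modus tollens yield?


Initial negated facts: {~C}
Apply modus tollens to closure:
  (no implication fires)
Final negated: {~C}
New negations: {(none)}
Count = 0

0


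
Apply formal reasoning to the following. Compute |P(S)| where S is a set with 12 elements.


The power set of a set with n elements has 2^n elements.
|P(S)| = 2^12 = 4096

4096


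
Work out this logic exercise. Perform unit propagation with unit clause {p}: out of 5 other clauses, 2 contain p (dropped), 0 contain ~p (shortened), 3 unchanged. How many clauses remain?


Satisfied (removed): 2
Shortened (remain): 0
Unchanged (remain): 3
Remaining = 0 + 3 = 3

3


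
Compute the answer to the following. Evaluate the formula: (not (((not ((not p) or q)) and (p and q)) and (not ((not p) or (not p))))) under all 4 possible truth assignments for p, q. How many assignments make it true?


Check all 4 assignments:
p=0, q=0: 1
p=0, q=1: 1
p=1, q=0: 1
p=1, q=1: 1
Count of True = 4

4


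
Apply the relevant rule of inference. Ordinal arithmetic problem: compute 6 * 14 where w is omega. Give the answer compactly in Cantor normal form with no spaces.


Compute 6 * 14.
Ordinal * is associative and left-distributive over +, but NOT commutative; for finite n>1, n*w = w but w*n stays w*n.
Both finite; ordinal * agrees with natural *: 6 * 14 = 84.
Result = 84

84


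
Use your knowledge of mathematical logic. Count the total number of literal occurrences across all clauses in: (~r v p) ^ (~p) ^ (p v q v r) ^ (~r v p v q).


Counting literals in each clause:
Clause 1: 2 literal(s)
Clause 2: 1 literal(s)
Clause 3: 3 literal(s)
Clause 4: 3 literal(s)
Total = 9

9


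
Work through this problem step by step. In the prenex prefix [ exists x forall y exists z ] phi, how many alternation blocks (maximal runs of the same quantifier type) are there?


Quantifier-type sequence: E A E  (A=forall, E=exists)
Group into maximal same-type runs:
  Ex1 | Ax1 | Ex1
Number of blocks = 3

3


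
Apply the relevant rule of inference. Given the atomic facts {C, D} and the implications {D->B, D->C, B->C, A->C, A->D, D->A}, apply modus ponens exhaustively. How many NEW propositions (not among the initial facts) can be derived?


Initial facts: {C, D}
Apply modus ponens to closure:
  D and D->B  =>  B
  D and D->A  =>  A
Final known: {A, B, C, D}
New propositions: {A, B}
Count = 2

2


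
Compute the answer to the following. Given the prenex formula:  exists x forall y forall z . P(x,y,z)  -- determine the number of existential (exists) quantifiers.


Quantifier prefix: exists x forall y forall z
Mark each quantifier type:
  E U U
Universal count = 2, Existential count = 1
Asked for existential (exists) quantifiers: 1

1


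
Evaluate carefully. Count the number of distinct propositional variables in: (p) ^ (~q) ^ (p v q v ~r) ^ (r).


Identify each variable that appears in the formula.
Variables found: p, q, r
Count = 3

3


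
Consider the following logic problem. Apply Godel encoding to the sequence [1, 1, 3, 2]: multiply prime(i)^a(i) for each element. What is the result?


Encode each element as an exponent of the corresponding prime:
  2^1 = 2
  3^1 = 3
  5^3 = 125
  7^2 = 49
Product = 2 * 3 * 125 * 49 = 36750

36750


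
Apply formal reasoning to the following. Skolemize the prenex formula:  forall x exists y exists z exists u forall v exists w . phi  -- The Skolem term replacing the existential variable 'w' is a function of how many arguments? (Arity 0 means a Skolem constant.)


Quantifier prefix: forall x exists y exists z exists u forall v exists w
'w' is existentially quantified at position 6.
Universal variables preceding it: x, v
Skolem function arity = 2

2


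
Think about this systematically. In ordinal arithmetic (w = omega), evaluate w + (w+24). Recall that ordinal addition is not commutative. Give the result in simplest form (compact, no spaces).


Compute w + (w+24).
Ordinal + is associative but NOT commutative; for finite n>0, n + w = w but w + n stays w+n.
w + (w+24) = (w+w) + 24 = w*2+24.
Result = w*2+24

w*2+24


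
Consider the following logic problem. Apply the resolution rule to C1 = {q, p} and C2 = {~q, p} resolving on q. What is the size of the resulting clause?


Remove q from C1 and ~q from C2.
C1 remainder: {p}
C2 remainder: {p}
Union (resolvent): {p}
Resolvent has 1 literal(s).

1


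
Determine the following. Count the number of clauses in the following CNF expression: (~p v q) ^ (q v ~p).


A CNF formula is a conjunction of clauses.
Clauses are separated by ^.
Counting the conjuncts: 2 clauses.

2


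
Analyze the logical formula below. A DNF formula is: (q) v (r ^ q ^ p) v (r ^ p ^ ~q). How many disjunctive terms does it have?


A DNF formula is a disjunction of terms (conjunctions).
Terms are separated by v.
Counting the disjuncts: 3 terms.

3


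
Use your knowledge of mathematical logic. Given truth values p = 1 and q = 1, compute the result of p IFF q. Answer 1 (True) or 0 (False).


p = 1, q = 1
Operation: p IFF q
Evaluate: 1 IFF 1 = 1

1


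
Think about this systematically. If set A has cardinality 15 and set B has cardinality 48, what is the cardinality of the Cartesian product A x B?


The Cartesian product A x B contains all ordered pairs (a, b).
|A x B| = |A| * |B| = 15 * 48 = 720

720


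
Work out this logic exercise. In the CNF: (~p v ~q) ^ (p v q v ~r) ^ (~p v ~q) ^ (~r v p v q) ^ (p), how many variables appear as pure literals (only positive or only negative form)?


Check each variable for pure literal status:
p: mixed (not pure)
q: mixed (not pure)
r: pure negative
Pure literal count = 1

1


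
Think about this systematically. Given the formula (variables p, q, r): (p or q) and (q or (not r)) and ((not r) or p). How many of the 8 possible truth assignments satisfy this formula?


Evaluate all 8 assignments for p, q, r:
p=0, q=0, r=0: 0
p=0, q=0, r=1: 0
p=0, q=1, r=0: 1
p=0, q=1, r=1: 0
p=1, q=0, r=0: 1
p=1, q=0, r=1: 0
p=1, q=1, r=0: 1
p=1, q=1, r=1: 1
Satisfying count = 4

4


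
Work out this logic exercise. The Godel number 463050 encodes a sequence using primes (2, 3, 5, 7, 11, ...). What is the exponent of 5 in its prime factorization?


Factorize 463050 by dividing by 5 repeatedly.
Division steps: 5 divides 463050 exactly 2 time(s).
Exponent of 5 = 2

2


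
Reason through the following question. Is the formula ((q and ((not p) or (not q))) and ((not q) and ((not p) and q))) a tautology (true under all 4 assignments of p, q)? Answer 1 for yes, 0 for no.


Check all 4 assignments:
p=0, q=0: 0
p=0, q=1: 0
p=1, q=0: 0
p=1, q=1: 0
Satisfying count = 0/4.
Tautology iff count = 4: no.

0


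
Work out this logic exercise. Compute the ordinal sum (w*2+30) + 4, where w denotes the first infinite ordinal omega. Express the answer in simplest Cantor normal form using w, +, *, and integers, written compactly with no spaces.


Compute (w*2+30) + 4.
Ordinal + is associative but NOT commutative; for finite n>0, n + w = w but w + n stays w+n.
By associativity: (w*2+30) + 4 = w*2 + (30+4) = w*2+34.
Result = w*2+34

w*2+34


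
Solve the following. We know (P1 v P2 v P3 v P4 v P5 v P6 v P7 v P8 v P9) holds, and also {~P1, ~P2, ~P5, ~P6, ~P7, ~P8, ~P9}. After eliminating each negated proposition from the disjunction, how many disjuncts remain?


Original disjuncts (9): P1, P2, P3, P4, P5, P6, P7, P8, P9
Negated (eliminate): ~P1, ~P2, ~P5, ~P6, ~P7, ~P8, ~P9
Remaining disjuncts: P3, P4
Count = 9 - 7 = 2

2


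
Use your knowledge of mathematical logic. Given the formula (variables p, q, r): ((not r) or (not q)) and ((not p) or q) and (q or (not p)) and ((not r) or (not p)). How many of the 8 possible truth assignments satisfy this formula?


Evaluate all 8 assignments for p, q, r:
p=0, q=0, r=0: 1
p=0, q=0, r=1: 1
p=0, q=1, r=0: 1
p=0, q=1, r=1: 0
p=1, q=0, r=0: 0
p=1, q=0, r=1: 0
p=1, q=1, r=0: 1
p=1, q=1, r=1: 0
Satisfying count = 4

4


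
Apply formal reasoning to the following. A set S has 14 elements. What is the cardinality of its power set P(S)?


The power set of a set with n elements has 2^n elements.
|P(S)| = 2^14 = 16384

16384


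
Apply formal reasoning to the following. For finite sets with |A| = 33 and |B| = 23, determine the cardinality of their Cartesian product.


The Cartesian product A x B contains all ordered pairs (a, b).
|A x B| = |A| * |B| = 33 * 23 = 759

759


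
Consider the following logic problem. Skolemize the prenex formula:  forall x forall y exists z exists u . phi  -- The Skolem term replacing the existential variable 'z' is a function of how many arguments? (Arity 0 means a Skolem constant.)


Quantifier prefix: forall x forall y exists z exists u
'z' is existentially quantified at position 3.
Universal variables preceding it: x, y
Skolem function arity = 2

2


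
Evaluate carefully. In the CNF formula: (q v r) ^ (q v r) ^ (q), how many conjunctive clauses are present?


A CNF formula is a conjunction of clauses.
Clauses are separated by ^.
Counting the conjuncts: 3 clauses.

3


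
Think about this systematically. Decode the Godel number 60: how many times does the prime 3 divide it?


Factorize 60 by dividing by 3 repeatedly.
Division steps: 3 divides 60 exactly 1 time(s).
Exponent of 3 = 1

1


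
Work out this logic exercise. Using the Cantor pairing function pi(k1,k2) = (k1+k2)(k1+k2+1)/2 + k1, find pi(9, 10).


k1 + k2 = 19
(k1+k2)(k1+k2+1)/2 = 19 * 20 / 2 = 190
pi = 190 + 9 = 199

199


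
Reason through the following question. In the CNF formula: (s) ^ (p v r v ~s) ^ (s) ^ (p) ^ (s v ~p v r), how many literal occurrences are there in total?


Counting literals in each clause:
Clause 1: 1 literal(s)
Clause 2: 3 literal(s)
Clause 3: 1 literal(s)
Clause 4: 1 literal(s)
Clause 5: 3 literal(s)
Total = 9

9


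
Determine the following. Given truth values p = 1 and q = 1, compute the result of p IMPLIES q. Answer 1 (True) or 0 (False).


p = 1, q = 1
Operation: p IMPLIES q
Evaluate: 1 IMPLIES 1 = 1

1


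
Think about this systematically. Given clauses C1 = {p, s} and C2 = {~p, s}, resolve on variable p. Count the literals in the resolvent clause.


Remove p from C1 and ~p from C2.
C1 remainder: {s}
C2 remainder: {s}
Union (resolvent): {s}
Resolvent has 1 literal(s).

1


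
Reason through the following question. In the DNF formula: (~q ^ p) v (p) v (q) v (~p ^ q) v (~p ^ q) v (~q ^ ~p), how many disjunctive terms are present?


A DNF formula is a disjunction of terms (conjunctions).
Terms are separated by v.
Counting the disjuncts: 6 terms.

6


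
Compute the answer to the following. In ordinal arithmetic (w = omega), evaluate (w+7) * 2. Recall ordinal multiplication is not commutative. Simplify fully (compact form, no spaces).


Compute (w+7) * 2.
Ordinal * is associative and left-distributive over +, but NOT commutative; for finite n>1, n*w = w but w*n stays w*n.
(w+7) * 2 = (w+7) repeated 2 times. Each intermediate +7 is absorbed by the following w; only the last survives: w*2+7.
Result = w*2+7

w*2+7


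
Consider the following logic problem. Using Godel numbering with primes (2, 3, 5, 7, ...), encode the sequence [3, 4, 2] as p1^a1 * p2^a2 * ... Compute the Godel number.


Encode each element as an exponent of the corresponding prime:
  2^3 = 8
  3^4 = 81
  5^2 = 25
Product = 8 * 81 * 25 = 16200

16200


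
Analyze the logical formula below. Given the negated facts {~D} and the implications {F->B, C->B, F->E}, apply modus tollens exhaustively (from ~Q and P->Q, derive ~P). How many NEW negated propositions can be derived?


Initial negated facts: {~D}
Apply modus tollens to closure:
  (no implication fires)
Final negated: {~D}
New negations: {(none)}
Count = 0

0


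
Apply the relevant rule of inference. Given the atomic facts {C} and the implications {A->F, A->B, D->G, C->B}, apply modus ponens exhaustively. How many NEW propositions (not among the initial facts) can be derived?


Initial facts: {C}
Apply modus ponens to closure:
  C and C->B  =>  B
Final known: {B, C}
New propositions: {B}
Count = 1

1


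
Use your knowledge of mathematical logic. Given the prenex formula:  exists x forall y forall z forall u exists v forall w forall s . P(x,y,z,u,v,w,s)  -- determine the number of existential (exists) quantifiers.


Quantifier prefix: exists x forall y forall z forall u exists v forall w forall s
Mark each quantifier type:
  E U U U E U U
Universal count = 5, Existential count = 2
Asked for existential (exists) quantifiers: 2

2


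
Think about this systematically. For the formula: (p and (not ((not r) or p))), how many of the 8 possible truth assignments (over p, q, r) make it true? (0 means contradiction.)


Check all 8 assignments:
p=0, q=0, r=0: 0
p=0, q=0, r=1: 0
p=0, q=1, r=0: 0
p=0, q=1, r=1: 0
p=1, q=0, r=0: 0
p=1, q=0, r=1: 0
p=1, q=1, r=0: 0
p=1, q=1, r=1: 0
Count of True = 0

0


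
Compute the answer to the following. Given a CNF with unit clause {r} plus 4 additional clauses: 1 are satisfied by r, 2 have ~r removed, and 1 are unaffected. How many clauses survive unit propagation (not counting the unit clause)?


Satisfied (removed): 1
Shortened (remain): 2
Unchanged (remain): 1
Remaining = 2 + 1 = 3

3


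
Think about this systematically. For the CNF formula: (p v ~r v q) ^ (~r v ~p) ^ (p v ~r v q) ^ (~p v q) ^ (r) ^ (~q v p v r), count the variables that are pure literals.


Check each variable for pure literal status:
p: mixed (not pure)
q: mixed (not pure)
r: mixed (not pure)
Pure literal count = 0

0


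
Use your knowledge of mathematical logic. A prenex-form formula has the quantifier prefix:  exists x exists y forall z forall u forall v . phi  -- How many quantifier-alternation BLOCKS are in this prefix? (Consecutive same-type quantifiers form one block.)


Quantifier-type sequence: E E A A A  (A=forall, E=exists)
Group into maximal same-type runs:
  Ex2 | Ax3
Number of blocks = 2

2


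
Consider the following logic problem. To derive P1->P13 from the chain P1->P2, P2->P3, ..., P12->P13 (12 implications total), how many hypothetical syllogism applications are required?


With 12 implications in a chain connecting 13 propositions:
P1->P2, P2->P3, ..., P12->P13
Steps needed = (number of implications) - 1 = 12 - 1 = 11

11


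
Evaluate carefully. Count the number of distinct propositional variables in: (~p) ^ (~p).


Identify each variable that appears in the formula.
Variables found: p
Count = 1

1


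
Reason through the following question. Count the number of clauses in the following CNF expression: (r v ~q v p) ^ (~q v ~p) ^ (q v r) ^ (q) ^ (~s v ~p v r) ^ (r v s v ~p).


A CNF formula is a conjunction of clauses.
Clauses are separated by ^.
Counting the conjuncts: 6 clauses.

6


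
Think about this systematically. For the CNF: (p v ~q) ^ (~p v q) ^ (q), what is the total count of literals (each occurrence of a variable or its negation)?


Counting literals in each clause:
Clause 1: 2 literal(s)
Clause 2: 2 literal(s)
Clause 3: 1 literal(s)
Total = 5

5


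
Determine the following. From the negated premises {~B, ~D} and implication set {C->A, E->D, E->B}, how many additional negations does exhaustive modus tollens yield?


Initial negated facts: {~B, ~D}
Apply modus tollens to closure:
  ~D and E->D  =>  ~E
Final negated: {~B, ~D, ~E}
New negations: {~E}
Count = 1

1


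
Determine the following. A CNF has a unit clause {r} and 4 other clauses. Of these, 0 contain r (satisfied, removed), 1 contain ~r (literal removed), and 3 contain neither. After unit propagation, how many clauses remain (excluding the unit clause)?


Satisfied (removed): 0
Shortened (remain): 1
Unchanged (remain): 3
Remaining = 1 + 3 = 4

4


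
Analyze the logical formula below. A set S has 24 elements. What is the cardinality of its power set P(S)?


The power set of a set with n elements has 2^n elements.
|P(S)| = 2^24 = 16777216

16777216


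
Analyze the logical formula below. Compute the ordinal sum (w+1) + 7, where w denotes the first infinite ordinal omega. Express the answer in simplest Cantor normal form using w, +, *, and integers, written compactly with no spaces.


Compute (w+1) + 7.
Ordinal + is associative but NOT commutative; for finite n>0, n + w = w but w + n stays w+n.
By associativity: (w+1) + 7 = w + (1+7) = w+8.
Result = w+8

w+8


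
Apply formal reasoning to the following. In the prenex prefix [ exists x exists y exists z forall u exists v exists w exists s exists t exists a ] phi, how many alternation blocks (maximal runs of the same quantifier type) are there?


Quantifier-type sequence: E E E A E E E E E  (A=forall, E=exists)
Group into maximal same-type runs:
  Ex3 | Ax1 | Ex5
Number of blocks = 3

3


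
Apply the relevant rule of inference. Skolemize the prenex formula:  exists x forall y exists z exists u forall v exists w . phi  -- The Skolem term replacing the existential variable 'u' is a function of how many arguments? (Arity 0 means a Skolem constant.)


Quantifier prefix: exists x forall y exists z exists u forall v exists w
'u' is existentially quantified at position 4.
Universal variables preceding it: y
Skolem function arity = 1

1


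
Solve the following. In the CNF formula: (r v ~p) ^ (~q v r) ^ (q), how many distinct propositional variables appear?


Identify each variable that appears in the formula.
Variables found: p, q, r
Count = 3

3


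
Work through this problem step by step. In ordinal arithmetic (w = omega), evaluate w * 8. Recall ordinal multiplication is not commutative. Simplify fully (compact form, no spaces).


Compute w * 8.
Ordinal * is associative and left-distributive over +, but NOT commutative; for finite n>1, n*w = w but w*n stays w*n.
w * 8 means 8 copies of w concatenated: w*8.
Result = w*8

w*8


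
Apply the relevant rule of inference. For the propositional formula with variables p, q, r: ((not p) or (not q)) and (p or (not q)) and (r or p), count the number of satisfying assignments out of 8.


Evaluate all 8 assignments for p, q, r:
p=0, q=0, r=0: 0
p=0, q=0, r=1: 1
p=0, q=1, r=0: 0
p=0, q=1, r=1: 0
p=1, q=0, r=0: 1
p=1, q=0, r=1: 1
p=1, q=1, r=0: 0
p=1, q=1, r=1: 0
Satisfying count = 3

3


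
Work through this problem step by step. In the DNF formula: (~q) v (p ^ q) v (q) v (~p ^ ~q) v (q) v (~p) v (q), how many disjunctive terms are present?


A DNF formula is a disjunction of terms (conjunctions).
Terms are separated by v.
Counting the disjuncts: 7 terms.

7


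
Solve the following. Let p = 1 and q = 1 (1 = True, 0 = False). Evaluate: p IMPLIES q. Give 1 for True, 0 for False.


p = 1, q = 1
Operation: p IMPLIES q
Evaluate: 1 IMPLIES 1 = 1

1
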